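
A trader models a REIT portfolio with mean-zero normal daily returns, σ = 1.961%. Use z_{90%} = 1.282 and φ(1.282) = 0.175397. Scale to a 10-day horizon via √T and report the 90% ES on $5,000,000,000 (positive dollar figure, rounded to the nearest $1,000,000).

$544,000,000

σ_{10d} = 1.961% × √10 = 6.201%.
ES multiplier = φ(z)/(1−α) = 0.175397/0.1 = 1.754.
ES = 6.201% × 1.754 = 10.877%; on $5,000,000,000: $543,850,000.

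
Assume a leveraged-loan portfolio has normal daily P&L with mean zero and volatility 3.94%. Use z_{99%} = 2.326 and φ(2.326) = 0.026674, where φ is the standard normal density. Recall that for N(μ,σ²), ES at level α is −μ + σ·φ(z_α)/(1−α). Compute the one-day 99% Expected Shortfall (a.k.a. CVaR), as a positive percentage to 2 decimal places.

Tail multiplier: φ(z)/(1−α) = 0.026674 / 0.01 = 2.667.
ES = 3.94% × 2.667 = 10.508%.

10.51%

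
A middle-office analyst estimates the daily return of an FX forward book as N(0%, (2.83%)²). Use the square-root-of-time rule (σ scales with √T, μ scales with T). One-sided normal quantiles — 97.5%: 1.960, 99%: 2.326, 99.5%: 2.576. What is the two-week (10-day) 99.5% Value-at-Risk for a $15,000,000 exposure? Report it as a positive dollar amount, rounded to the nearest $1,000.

σ_{10d} = 2.83% × √10 = 8.949%.
VaR = 2.576 × 8.949% = 23.053%.
On $15,000,000: 0.23053 × $15,000,000 = $3,457,950.

$3,458,000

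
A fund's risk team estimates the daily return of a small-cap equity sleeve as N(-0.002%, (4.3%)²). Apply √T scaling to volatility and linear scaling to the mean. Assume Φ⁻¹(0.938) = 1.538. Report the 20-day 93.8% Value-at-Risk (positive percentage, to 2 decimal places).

29.62%

σ_{20d} = 4.3% × √20 = 19.230%; μ_{20d} = 20 × -0.002% = -0.040%.
VaR = −(-0.040%) + 1.538 × 19.230% = 29.616%.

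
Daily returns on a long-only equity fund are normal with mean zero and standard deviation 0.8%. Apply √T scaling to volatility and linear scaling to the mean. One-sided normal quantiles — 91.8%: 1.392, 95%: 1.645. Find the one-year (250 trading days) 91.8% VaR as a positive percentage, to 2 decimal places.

17.61%

σ_{250d} = 0.8% × √250 = 12.649%.
VaR = 1.392 × 12.649% = 17.607%.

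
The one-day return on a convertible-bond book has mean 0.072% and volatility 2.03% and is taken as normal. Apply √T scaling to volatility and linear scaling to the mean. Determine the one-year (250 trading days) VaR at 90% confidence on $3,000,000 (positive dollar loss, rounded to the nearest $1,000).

At 90%, z = 1.282.
σ_{250d} = 2.03% × √250 = 32.097%; μ_{250d} = 250 × 0.072% = 18.000%.
VaR = −(18.000%) + 1.282 × 32.097% = 23.148%.
On $3,000,000: 0.23148 × $3,000,000 = $694,440.

$694,000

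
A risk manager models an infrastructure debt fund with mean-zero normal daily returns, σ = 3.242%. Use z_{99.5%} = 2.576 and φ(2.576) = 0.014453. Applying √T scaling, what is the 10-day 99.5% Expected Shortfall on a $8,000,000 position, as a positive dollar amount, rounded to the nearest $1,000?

$2,371,000

σ_{10d} = 3.242% × √10 = 10.252%.
ES multiplier = φ(z)/(1−α) = 0.014453/0.005 = 2.891.
ES = 10.252% × 2.891 = 29.639%; on $8,000,000: $2,371,120.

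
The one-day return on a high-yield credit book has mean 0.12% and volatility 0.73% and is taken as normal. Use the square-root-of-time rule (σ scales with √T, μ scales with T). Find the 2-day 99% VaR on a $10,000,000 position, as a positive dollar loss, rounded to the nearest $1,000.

At 99%, z = 2.326.
σ_{2d} = 0.73% × √2 = 1.032%; μ_{2d} = 2 × 0.12% = 0.240%.
VaR = −(0.240%) + 2.326 × 1.032% = 2.160%.
On $10,000,000: 0.02160 × $10,000,000 = $216,000.

$216,000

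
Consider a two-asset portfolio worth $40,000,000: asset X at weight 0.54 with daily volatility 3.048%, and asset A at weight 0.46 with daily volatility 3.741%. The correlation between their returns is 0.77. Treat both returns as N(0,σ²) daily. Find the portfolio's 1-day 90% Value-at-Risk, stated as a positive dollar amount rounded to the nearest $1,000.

σ_p² = 0.54²·3.048² + 0.46²·3.741² + 2·0.77·0.54·0.46·3.048·3.741 = 10.0323 (%²).
σ_p = √10.0323 = 3.167%.
At 90%, z = 1.282.
VaR = 1.282 × 3.167% = 4.060%; on $40,000,000 that is $1,624,000.

$1,624,000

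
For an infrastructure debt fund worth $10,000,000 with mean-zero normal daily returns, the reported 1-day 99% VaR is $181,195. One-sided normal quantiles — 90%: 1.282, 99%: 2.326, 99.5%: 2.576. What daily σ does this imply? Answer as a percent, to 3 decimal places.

0.779%

VaR as a fraction: $181,195 / $10,000,000 = 1.812%.
σ = VaR / z = 1.812% / 2.326 = 0.779%.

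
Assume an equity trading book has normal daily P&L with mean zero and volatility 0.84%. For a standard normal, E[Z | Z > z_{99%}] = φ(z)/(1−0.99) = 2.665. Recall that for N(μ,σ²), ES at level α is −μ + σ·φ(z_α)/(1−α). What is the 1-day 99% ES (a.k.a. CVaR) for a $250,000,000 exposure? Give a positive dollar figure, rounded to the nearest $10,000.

ES = 0.84% × 2.665 = 2.239%.
On $250,000,000: 0.02239 × $250,000,000 = $5,597,500.

$5,600,000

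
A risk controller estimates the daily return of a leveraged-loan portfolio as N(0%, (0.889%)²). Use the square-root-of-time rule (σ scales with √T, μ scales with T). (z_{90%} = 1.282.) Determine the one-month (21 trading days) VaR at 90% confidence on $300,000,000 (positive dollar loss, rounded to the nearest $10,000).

$15,670,000

σ_{21d} = 0.889% × √21 = 4.074%.
VaR = 1.282 × 4.074% = 5.223%.
On $300,000,000: 0.05223 × $300,000,000 = $15,669,000.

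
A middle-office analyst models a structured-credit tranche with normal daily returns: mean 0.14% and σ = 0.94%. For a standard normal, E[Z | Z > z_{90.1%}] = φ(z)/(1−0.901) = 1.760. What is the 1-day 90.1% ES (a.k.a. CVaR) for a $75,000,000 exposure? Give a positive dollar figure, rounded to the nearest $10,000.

$1,140,000

ES = −(0.14%) + 0.94% × 1.760 = 1.514%.
On $75,000,000: 0.01514 × $75,000,000 = $1,135,500.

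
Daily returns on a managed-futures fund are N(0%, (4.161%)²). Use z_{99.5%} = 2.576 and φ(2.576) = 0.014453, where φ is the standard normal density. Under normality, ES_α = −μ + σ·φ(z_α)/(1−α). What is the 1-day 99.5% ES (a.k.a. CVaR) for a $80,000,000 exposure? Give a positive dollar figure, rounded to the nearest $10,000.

Tail multiplier: φ(z)/(1−α) = 0.014453 / 0.005 = 2.891.
ES = 4.161% × 2.891 = 12.029%.
On $80,000,000: 0.12029 × $80,000,000 = $9,623,200.

$9,620,000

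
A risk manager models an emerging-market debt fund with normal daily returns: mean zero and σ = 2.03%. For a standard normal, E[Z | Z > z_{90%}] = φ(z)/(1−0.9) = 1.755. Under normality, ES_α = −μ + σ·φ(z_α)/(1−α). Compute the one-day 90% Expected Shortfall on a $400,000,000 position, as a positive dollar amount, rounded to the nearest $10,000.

$14,250,000

ES = 2.03% × 1.755 = 3.563%.
On $400,000,000: 0.03563 × $400,000,000 = $14,252,000.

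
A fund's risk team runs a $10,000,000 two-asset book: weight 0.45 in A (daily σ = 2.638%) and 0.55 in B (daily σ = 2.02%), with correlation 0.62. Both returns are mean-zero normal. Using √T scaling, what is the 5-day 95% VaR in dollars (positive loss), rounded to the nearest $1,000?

σ_p = √(0.45²·2.638² + 0.55²·2.02² + 2·0.62·0.45·0.55·2.638·2.02) = 2.069%.
σ_{5d} = 2.069% × √5 = 4.626%.
z(95%) = 1.645.
VaR = 1.645 × 4.626% = 7.610%; on $10,000,000 that is $761,000.

$761,000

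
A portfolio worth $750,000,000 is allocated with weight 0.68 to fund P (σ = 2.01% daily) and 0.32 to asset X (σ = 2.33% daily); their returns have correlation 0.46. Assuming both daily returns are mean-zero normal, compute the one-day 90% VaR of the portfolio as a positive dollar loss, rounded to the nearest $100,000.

σ_p² = 0.68²·2.01² + 0.32²·2.33² + 2·0.46·0.68·0.32·2.01·2.33 = 3.3616 (%²).
σ_p = √3.3616 = 1.833%.
At 90%, z = 1.282.
VaR = 1.282 × 1.833% = 2.350%; on $750,000,000 that is $17,625,000.

$17,600,000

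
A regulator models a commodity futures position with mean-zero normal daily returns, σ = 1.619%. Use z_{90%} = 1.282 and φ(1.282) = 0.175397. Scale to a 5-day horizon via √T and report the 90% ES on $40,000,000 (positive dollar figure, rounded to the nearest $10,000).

$2,540,000

σ_{5d} = 1.619% × √5 = 3.620%.
ES multiplier = φ(z)/(1−α) = 0.175397/0.1 = 1.754.
ES = 3.620% × 1.754 = 6.349%; on $40,000,000: $2,539,600.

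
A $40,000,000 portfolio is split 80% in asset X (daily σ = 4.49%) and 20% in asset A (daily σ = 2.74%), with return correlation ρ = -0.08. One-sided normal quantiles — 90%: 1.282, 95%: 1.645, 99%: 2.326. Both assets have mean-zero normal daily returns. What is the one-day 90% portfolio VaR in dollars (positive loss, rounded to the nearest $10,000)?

σ_p² = 0.8²·4.49² + 0.2²·2.74² + 2·-0.08·0.8·0.2·4.49·2.74 = 12.8878 (%²).
σ_p = √12.8878 = 3.590%.
VaR = 1.282 × 3.590% = 4.602%; on $40,000,000 that is $1,840,800.

$1,840,000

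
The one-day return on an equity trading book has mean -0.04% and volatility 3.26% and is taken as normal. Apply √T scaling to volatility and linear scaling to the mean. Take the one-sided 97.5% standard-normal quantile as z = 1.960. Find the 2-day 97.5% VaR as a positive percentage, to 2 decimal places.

σ_{2d} = 3.26% × √2 = 4.610%; μ_{2d} = 2 × -0.04% = -0.080%.
VaR = −(-0.080%) + 1.960 × 4.610% = 9.116%.

9.12%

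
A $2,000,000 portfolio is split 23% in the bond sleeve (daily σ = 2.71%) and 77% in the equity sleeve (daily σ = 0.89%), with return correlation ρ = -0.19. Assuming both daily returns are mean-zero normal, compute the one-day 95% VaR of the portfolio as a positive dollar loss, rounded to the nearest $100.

σ_p² = 0.23²·2.71² + 0.77²·0.89² + 2·-0.19·0.23·0.77·2.71·0.89 = 0.6958 (%²).
σ_p = √0.6958 = 0.834%.
At 95%, z = 1.645.
VaR = 1.645 × 0.834% = 1.372%; on $2,000,000 that is $27,440.

$27,400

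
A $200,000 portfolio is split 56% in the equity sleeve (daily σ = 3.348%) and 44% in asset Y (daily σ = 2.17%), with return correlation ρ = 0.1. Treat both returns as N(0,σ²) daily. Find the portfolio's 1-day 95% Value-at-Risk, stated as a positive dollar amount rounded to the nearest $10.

σ_p² = 0.56²·3.348² + 0.44²·2.17² + 2·0.1·0.56·0.44·3.348·2.17 = 4.7848 (%²).
σ_p = √4.7848 = 2.187%.
At 95%, z = 1.645.
VaR = 1.645 × 2.187% = 3.598%; on $200,000 that is $7,196.

$7,200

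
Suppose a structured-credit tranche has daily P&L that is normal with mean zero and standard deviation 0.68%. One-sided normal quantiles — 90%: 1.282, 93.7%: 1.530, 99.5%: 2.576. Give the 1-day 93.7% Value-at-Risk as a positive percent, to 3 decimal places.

1.040%

VaR = z·σ = 1.530 × 0.68% = 1.040%.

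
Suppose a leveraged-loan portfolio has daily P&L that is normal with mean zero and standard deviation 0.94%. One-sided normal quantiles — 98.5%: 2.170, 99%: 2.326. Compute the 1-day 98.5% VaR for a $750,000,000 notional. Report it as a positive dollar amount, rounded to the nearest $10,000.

VaR = z·σ = 2.170 × 0.94% = 2.040%.
On $750,000,000: 0.02040 × $750,000,000 = $15,300,000.

$15,300,000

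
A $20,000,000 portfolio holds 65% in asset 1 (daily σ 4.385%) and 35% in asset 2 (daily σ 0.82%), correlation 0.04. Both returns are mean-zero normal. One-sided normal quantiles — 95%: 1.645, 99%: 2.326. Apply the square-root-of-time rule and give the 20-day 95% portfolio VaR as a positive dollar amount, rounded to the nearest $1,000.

$4,232,000

σ_p = √(0.65²·4.385² + 0.35²·0.82² + 2·0.04·0.65·0.35·4.385·0.82) = 2.876%.
σ_{20d} = 2.876% × √20 = 12.862%.
VaR = 1.645 × 12.862% = 21.158%; on $20,000,000 that is $4,231,600.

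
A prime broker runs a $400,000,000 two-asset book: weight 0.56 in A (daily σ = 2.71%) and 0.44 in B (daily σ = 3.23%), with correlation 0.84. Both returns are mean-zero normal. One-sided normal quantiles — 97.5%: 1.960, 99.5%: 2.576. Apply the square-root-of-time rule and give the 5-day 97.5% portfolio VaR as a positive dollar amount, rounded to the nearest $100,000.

$49,400,000

σ_p = √(0.56²·2.71² + 0.44²·3.23² + 2·0.84·0.56·0.44·2.71·3.23) = 2.819%.
σ_{5d} = 2.819% × √5 = 6.303%.
VaR = 1.960 × 6.303% = 12.354%; on $400,000,000 that is $49,416,000.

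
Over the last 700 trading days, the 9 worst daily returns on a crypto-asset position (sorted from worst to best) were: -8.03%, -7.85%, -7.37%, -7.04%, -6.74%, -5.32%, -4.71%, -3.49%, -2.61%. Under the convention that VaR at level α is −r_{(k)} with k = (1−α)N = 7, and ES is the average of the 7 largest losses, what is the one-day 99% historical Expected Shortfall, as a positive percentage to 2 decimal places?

6.72%

The 7 worst returns sum to -47.06%.
ES = −(-47.06%) / 7 = 6.7228…% ≈ 6.72%.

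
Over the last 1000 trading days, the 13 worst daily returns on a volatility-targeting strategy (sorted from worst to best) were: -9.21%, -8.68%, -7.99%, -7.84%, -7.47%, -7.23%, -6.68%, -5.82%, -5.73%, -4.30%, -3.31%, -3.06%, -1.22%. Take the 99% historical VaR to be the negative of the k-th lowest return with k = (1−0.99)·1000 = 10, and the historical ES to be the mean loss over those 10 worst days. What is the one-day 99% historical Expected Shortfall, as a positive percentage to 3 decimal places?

7.095%

The 10 worst returns sum to -70.95%.
ES = −(-70.95%) / 10 = 7.095%.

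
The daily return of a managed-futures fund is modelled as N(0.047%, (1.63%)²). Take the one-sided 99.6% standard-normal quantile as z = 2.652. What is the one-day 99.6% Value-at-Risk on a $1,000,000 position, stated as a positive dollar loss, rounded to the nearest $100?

VaR = −μ + z·σ = −(0.047%) + 2.652 × 1.63% = 4.276%.
On $1,000,000: 0.04276 × $1,000,000 = $42,760.

$42,800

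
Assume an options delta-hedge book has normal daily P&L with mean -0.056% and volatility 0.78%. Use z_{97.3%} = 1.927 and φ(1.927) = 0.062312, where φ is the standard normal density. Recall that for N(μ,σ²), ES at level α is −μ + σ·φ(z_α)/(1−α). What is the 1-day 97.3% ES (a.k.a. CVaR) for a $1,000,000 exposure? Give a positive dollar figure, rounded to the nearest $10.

Tail multiplier: φ(z)/(1−α) = 0.062312 / 0.027 = 2.308.
ES = −(-0.056%) + 0.78% × 2.308 = 1.856%.
On $1,000,000: 0.01856 × $1,000,000 = $18,560.

$18,560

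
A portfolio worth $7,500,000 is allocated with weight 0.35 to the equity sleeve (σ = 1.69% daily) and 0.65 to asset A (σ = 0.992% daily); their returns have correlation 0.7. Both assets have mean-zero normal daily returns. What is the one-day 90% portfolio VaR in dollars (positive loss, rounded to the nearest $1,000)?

σ_p² = 0.35²·1.69² + 0.65²·0.992² + 2·0.7·0.35·0.65·1.69·0.992 = 1.2996 (%²).
σ_p = √1.2996 = 1.140%.
At 90%, z = 1.282.
VaR = 1.282 × 1.140% = 1.461%; on $7,500,000 that is $109,575.

$110,000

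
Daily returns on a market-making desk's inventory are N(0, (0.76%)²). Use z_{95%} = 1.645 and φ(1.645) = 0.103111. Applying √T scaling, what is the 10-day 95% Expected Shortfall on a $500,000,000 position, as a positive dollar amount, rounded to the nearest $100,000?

σ_{10d} = 0.76% × √10 = 2.403%.
ES multiplier = φ(z)/(1−α) = 0.103111/0.05 = 2.062.
ES = 2.403% × 2.062 = 4.955%; on $500,000,000: $24,775,000.

$24,800,000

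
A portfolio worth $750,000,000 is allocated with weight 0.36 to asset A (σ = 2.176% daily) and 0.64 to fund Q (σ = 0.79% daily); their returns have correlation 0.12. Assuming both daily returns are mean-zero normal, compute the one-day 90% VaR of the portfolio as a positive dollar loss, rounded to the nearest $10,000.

$9,440,000

σ_p² = 0.36²·2.176² + 0.64²·0.79² + 2·0.12·0.36·0.64·2.176·0.79 = 0.9643 (%²).
σ_p = √0.9643 = 0.982%.
At 90%, z = 1.282.
VaR = 1.282 × 0.982% = 1.259%; on $750,000,000 that is $9,442,500.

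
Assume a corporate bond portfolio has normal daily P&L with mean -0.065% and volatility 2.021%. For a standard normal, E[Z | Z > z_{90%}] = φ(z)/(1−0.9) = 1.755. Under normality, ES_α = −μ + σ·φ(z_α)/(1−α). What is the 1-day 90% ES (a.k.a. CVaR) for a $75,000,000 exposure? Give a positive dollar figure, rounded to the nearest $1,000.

$2,709,000

ES = −(-0.065%) + 2.021% × 1.755 = 3.612%.
On $75,000,000: 0.03612 × $75,000,000 = $2,709,000.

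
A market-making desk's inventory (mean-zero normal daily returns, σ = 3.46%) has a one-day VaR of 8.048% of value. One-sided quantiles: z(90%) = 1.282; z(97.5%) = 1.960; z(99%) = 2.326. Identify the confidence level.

Implied z = VaR/σ = 8.048 / 3.46 = 2.326.
This matches z(99%) = 2.326.

99%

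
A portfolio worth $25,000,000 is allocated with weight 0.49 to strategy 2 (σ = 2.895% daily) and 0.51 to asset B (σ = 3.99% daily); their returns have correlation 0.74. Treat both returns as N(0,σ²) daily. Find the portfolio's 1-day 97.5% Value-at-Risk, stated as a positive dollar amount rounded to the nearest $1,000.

$1,582,000

σ_p² = 0.49²·2.895² + 0.51²·3.99² + 2·0.74·0.49·0.51·2.895·3.99 = 10.4253 (%²).
σ_p = √10.4253 = 3.229%.
At 97.5%, z = 1.960.
VaR = 1.960 × 3.229% = 6.329%; on $25,000,000 that is $1,582,250.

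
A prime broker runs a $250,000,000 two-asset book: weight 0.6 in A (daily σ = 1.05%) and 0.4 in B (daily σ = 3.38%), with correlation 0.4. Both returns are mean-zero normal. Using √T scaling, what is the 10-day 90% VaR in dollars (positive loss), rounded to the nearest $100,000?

σ_p = √(0.6²·1.05² + 0.4²·3.38² + 2·0.4·0.6·0.4·1.05·3.38) = 1.705%.
σ_{10d} = 1.705% × √10 = 5.392%.
z(90%) = 1.282.
VaR = 1.282 × 5.392% = 6.913%; on $250,000,000 that is $17,282,500.

$17,300,000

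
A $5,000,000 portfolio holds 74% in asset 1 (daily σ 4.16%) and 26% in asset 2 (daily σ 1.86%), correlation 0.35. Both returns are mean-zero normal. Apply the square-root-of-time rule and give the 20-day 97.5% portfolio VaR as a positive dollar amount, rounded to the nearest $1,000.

$1,437,000

σ_p = √(0.74²·4.16² + 0.26²·1.86² + 2·0.35·0.74·0.26·4.16·1.86) = 3.279%.
σ_{20d} = 3.279% × √20 = 14.664%.
z(97.5%) = 1.960.
VaR = 1.960 × 14.664% = 28.741%; on $5,000,000 that is $1,437,050.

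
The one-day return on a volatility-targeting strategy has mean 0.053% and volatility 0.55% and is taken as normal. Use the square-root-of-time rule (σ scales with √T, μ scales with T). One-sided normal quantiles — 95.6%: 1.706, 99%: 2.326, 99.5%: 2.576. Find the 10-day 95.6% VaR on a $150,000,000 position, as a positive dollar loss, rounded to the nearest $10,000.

σ_{10d} = 0.55% × √10 = 1.739%; μ_{10d} = 10 × 0.053% = 0.530%.
VaR = −(0.530%) + 1.706 × 1.739% = 2.437%.
On $150,000,000: 0.02437 × $150,000,000 = $3,655,500.

$3,660,000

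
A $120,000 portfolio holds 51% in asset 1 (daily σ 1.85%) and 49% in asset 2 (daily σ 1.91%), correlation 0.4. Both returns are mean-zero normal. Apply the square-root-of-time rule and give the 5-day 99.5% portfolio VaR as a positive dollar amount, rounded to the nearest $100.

$10,900

σ_p = √(0.51²·1.85² + 0.49²·1.91² + 2·0.4·0.51·0.49·1.85·1.91) = 1.572%.
σ_{5d} = 1.572% × √5 = 3.515%.
z(99.5%) = 2.576.
VaR = 2.576 × 3.515% = 9.055%; on $120,000 that is $10,866.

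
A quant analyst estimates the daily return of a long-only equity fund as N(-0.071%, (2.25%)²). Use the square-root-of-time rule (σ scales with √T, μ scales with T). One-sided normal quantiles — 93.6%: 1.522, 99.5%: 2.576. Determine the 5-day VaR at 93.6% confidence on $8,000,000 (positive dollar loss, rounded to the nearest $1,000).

σ_{5d} = 2.25% × √5 = 5.031%; μ_{5d} = 5 × -0.071% = -0.355%.
VaR = −(-0.355%) + 1.522 × 5.031% = 8.012%.
On $8,000,000: 0.08012 × $8,000,000 = $640,960.

$641,000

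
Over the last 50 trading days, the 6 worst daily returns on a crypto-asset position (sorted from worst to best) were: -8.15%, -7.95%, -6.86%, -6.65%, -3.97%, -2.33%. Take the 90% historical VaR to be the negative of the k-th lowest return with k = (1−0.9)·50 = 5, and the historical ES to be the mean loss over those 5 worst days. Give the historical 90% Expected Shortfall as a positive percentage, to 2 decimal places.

6.72%

The 5 worst returns sum to -33.58%.
ES = −(-33.58%) / 5 = 6.716% ≈ 6.72%.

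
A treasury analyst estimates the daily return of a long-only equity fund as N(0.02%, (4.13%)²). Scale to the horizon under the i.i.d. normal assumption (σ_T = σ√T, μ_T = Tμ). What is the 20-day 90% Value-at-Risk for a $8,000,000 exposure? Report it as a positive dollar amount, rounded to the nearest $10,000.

At 90%, z = 1.282.
σ_{20d} = 4.13% × √20 = 18.470%; μ_{20d} = 20 × 0.02% = 0.400%.
VaR = −(0.400%) + 1.282 × 18.470% = 23.279%.
On $8,000,000: 0.23279 × $8,000,000 = $1,862,320.

$1,860,000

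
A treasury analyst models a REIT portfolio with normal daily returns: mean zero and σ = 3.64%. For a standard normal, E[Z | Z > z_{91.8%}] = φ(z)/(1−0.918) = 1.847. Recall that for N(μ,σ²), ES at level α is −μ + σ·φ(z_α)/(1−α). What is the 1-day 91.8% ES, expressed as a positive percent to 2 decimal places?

6.72%

ES = 3.64% × 1.847 = 6.723%.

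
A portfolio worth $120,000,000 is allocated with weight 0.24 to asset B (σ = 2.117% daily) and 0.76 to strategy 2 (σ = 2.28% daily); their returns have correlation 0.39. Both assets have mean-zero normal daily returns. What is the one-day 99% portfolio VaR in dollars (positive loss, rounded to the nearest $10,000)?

σ_p² = 0.24²·2.117² + 0.76²·2.28² + 2·0.39·0.24·0.76·2.117·2.28 = 3.9475 (%²).
σ_p = √3.9475 = 1.987%.
At 99%, z = 2.326.
VaR = 2.326 × 1.987% = 4.622%; on $120,000,000 that is $5,546,400.

$5,550,000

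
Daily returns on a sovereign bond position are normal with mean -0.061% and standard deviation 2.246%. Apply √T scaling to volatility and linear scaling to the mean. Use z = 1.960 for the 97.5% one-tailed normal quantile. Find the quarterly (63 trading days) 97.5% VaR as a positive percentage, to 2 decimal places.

σ_{63d} = 2.246% × √63 = 17.827%; μ_{63d} = 63 × -0.061% = -3.843%.
VaR = −(-3.843%) + 1.960 × 17.827% = 38.784%.

38.78%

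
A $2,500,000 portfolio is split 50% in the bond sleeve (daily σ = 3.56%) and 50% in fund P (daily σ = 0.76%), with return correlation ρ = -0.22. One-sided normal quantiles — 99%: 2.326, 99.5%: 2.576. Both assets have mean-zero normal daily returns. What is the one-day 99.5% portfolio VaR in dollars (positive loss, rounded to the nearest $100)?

$111,800

σ_p² = 0.5²·3.56² + 0.5²·0.76² + 2·-0.22·0.5·0.5·3.56·0.76 = 3.0152 (%²).
σ_p = √3.0152 = 1.736%.
VaR = 2.576 × 1.736% = 4.472%; on $2,500,000 that is $111,800.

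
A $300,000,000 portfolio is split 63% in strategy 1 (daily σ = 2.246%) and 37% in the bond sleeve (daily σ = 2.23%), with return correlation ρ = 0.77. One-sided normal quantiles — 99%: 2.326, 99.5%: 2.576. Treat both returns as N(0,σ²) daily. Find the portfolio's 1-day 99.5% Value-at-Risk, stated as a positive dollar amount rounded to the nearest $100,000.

$16,400,000

σ_p² = 0.63²·2.246² + 0.37²·2.23² + 2·0.77·0.63·0.37·2.246·2.23 = 4.4809 (%²).
σ_p = √4.4809 = 2.117%.
VaR = 2.576 × 2.117% = 5.453%; on $300,000,000 that is $16,359,000.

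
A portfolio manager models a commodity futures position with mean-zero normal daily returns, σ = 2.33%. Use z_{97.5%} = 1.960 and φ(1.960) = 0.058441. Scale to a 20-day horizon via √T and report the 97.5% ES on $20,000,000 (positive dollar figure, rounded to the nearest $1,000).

$4,872,000

σ_{20d} = 2.33% × √20 = 10.420%.
ES multiplier = φ(z)/(1−α) = 0.058441/0.025 = 2.338.
ES = 10.420% × 2.338 = 24.362%; on $20,000,000: $4,872,400.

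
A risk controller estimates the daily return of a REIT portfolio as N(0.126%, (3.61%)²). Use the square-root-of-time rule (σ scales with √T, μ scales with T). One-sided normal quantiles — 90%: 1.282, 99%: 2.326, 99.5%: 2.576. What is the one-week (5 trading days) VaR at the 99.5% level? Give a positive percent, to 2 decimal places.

σ_{5d} = 3.61% × √5 = 8.072%; μ_{5d} = 5 × 0.126% = 0.630%.
VaR = −(0.630%) + 2.576 × 8.072% = 20.163%.

20.16%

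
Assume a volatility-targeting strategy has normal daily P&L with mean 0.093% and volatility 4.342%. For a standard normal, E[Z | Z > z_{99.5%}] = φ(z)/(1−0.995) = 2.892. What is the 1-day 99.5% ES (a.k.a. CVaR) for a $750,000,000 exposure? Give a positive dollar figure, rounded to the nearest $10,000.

$93,480,000

ES = −(0.093%) + 4.342% × 2.892 = 12.464%.
On $750,000,000: 0.12464 × $750,000,000 = $93,480,000.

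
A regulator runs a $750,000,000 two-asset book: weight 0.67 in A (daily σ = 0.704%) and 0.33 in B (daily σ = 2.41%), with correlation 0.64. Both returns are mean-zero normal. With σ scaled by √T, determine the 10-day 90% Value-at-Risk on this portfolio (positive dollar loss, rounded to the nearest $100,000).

$35,100,000

σ_p = √(0.67²·0.704² + 0.33²·2.41² + 2·0.64·0.67·0.33·0.704·2.41) = 1.155%.
σ_{10d} = 1.155% × √10 = 3.652%.
z(90%) = 1.282.
VaR = 1.282 × 3.652% = 4.682%; on $750,000,000 that is $35,115,000.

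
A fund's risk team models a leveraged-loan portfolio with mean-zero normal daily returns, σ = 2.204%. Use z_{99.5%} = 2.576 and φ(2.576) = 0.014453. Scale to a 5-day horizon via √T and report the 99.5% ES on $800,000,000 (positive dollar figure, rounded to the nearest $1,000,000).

$114,000,000

σ_{5d} = 2.204% × √5 = 4.928%.
ES multiplier = φ(z)/(1−α) = 0.014453/0.005 = 2.891.
ES = 4.928% × 2.891 = 14.247%; on $800,000,000: $113,976,000.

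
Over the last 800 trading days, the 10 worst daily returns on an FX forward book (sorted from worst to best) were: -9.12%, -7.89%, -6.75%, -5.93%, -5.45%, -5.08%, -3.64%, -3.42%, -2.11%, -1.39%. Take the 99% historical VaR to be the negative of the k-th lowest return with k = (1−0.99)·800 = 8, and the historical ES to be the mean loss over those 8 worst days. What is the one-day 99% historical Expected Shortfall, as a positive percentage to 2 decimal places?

The 8 worst returns sum to -47.28%.
ES = −(-47.28%) / 8 = 5.91%.

5.91%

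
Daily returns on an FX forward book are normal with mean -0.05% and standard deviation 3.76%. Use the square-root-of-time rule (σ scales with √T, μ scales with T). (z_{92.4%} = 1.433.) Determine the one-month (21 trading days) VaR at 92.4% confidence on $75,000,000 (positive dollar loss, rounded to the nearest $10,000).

σ_{21d} = 3.76% × √21 = 17.230%; μ_{21d} = 21 × -0.05% = -1.050%.
VaR = −(-1.050%) + 1.433 × 17.230% = 25.741%.
On $75,000,000: 0.25741 × $75,000,000 = $19,305,750.

$19,310,000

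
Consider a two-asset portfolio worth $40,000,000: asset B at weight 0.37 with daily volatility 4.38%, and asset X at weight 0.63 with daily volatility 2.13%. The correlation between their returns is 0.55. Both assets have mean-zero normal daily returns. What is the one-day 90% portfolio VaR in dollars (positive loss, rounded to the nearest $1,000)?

σ_p² = 0.37²·4.38² + 0.63²·2.13² + 2·0.55·0.37·0.63·4.38·2.13 = 6.8192 (%²).
σ_p = √6.8192 = 2.611%.
At 90%, z = 1.282.
VaR = 1.282 × 2.611% = 3.347%; on $40,000,000 that is $1,338,800.

$1,339,000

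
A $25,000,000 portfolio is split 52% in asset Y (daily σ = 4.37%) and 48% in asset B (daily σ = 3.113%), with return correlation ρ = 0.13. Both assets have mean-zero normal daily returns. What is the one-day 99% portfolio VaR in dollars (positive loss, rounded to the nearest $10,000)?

σ_p² = 0.52²·4.37² + 0.48²·3.113² + 2·0.13·0.52·0.48·4.37·3.113 = 8.2794 (%²).
σ_p = √8.2794 = 2.877%.
At 99%, z = 2.326.
VaR = 2.326 × 2.877% = 6.692%; on $25,000,000 that is $1,673,000.

$1,670,000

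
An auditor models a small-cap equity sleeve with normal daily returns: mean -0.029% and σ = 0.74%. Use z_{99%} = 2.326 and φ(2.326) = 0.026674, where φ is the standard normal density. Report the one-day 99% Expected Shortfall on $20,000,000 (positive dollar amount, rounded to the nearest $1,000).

$401,000

Tail multiplier: φ(z)/(1−α) = 0.026674 / 0.01 = 2.667.
ES = −(-0.029%) + 0.74% × 2.667 = 2.003%.
On $20,000,000: 0.02003 × $20,000,000 = $400,600.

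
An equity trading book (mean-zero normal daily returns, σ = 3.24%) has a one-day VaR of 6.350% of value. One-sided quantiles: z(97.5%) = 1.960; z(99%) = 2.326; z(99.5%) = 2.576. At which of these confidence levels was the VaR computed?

Implied z = VaR/σ = 6.350 / 3.24 = 1.960.
This matches z(97.5%) = 1.960.

97.5%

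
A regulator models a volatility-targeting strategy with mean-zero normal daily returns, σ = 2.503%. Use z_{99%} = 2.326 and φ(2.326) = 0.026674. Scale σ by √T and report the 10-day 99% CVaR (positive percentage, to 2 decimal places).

21.11%

σ_{10d} = 2.503% × √10 = 7.915%.
ES multiplier = φ(z)/(1−α) = 0.026674/0.01 = 2.667.
ES = 7.915% × 2.667 = 21.109%.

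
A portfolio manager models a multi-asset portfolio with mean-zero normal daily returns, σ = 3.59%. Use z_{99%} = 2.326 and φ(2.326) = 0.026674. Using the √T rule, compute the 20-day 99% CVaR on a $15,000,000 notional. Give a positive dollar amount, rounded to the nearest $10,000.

$6,420,000

σ_{20d} = 3.59% × √20 = 16.055%.
ES multiplier = φ(z)/(1−α) = 0.026674/0.01 = 2.667.
ES = 16.055% × 2.667 = 42.819%; on $15,000,000: $6,422,850.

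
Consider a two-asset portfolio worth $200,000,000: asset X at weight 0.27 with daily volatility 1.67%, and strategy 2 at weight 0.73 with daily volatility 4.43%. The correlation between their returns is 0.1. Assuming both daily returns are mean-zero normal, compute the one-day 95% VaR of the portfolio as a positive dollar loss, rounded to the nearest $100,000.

σ_p² = 0.27²·1.67² + 0.73²·4.43² + 2·0.1·0.27·0.73·1.67·4.43 = 10.9531 (%²).
σ_p = √10.9531 = 3.310%.
At 95%, z = 1.645.
VaR = 1.645 × 3.310% = 5.445%; on $200,000,000 that is $10,890,000.

$10,900,000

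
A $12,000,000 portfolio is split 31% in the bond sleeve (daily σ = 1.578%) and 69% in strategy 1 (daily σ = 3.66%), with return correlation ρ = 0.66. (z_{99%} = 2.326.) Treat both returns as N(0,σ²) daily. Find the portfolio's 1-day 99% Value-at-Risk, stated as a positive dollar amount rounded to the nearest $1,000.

σ_p² = 0.31²·1.578² + 0.69²·3.66² + 2·0.66·0.31·0.69·1.578·3.66 = 8.2476 (%²).
σ_p = √8.2476 = 2.872%.
VaR = 2.326 × 2.872% = 6.680%; on $12,000,000 that is $801,600.

$802,000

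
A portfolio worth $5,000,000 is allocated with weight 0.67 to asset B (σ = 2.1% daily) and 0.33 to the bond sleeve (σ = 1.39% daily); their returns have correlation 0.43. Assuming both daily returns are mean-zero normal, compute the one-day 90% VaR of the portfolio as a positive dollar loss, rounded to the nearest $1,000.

σ_p² = 0.67²·2.1² + 0.33²·1.39² + 2·0.43·0.67·0.33·2.1·1.39 = 2.7451 (%²).
σ_p = √2.7451 = 1.657%.
At 90%, z = 1.282.
VaR = 1.282 × 1.657% = 2.124%; on $5,000,000 that is $106,200.

$106,000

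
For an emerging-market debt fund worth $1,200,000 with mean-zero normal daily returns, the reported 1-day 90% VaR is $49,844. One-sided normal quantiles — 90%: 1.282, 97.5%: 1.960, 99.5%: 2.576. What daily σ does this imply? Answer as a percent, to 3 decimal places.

3.240%

VaR as a fraction: $49,844 / $1,200,000 = 4.154%.
σ = VaR / z = 4.154% / 1.282 = 3.240%.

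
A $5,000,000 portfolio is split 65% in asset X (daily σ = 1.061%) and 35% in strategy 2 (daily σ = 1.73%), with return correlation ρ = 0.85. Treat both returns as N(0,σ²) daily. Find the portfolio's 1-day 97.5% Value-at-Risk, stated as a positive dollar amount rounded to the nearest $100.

$122,100

σ_p² = 0.65²·1.061² + 0.35²·1.73² + 2·0.85·0.65·0.35·1.061·1.73 = 1.5521 (%²).
σ_p = √1.5521 = 1.246%.
At 97.5%, z = 1.960.
VaR = 1.960 × 1.246% = 2.442%; on $5,000,000 that is $122,100.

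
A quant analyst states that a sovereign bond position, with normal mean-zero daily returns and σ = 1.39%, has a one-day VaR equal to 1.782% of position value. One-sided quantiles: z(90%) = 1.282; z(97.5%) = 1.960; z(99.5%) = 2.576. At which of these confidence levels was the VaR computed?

90%

Implied z = VaR/σ = 1.782 / 1.39 = 1.282.
This matches z(90%) = 1.282.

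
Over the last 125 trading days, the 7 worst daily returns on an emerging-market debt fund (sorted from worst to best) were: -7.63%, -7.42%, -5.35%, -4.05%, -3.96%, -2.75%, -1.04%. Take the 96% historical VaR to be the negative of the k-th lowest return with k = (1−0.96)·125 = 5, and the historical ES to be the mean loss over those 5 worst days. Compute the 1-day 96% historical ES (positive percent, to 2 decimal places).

The 5 worst returns sum to -28.41%.
ES = −(-28.41%) / 5 = 5.682% ≈ 5.68%.

5.68%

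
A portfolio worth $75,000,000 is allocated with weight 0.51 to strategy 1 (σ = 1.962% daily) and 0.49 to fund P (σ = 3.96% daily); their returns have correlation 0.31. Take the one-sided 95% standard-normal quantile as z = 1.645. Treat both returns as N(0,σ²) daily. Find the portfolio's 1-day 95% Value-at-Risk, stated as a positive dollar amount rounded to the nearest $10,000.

σ_p² = 0.51²·1.962² + 0.49²·3.96² + 2·0.31·0.51·0.49·1.962·3.96 = 5.9702 (%²).
σ_p = √5.9702 = 2.443%.
VaR = 1.645 × 2.443% = 4.019%; on $75,000,000 that is $3,014,250.

$3,010,000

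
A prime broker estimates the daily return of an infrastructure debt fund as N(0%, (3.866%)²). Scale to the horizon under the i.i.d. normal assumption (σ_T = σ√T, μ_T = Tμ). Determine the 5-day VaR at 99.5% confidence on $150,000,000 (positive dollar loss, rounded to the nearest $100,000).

At 99.5%, z = 2.576.
σ_{5d} = 3.866% × √5 = 8.645%.
VaR = 2.576 × 8.645% = 22.270%.
On $150,000,000: 0.22270 × $150,000,000 = $33,405,000.

$33,400,000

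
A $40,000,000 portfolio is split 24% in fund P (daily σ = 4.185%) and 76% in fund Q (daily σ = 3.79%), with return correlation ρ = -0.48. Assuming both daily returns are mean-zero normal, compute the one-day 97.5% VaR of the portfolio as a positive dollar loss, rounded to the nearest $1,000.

σ_p² = 0.24²·4.185² + 0.76²·3.79² + 2·-0.48·0.24·0.76·4.185·3.79 = 6.5282 (%²).
σ_p = √6.5282 = 2.555%.
At 97.5%, z = 1.960.
VaR = 1.960 × 2.555% = 5.008%; on $40,000,000 that is $2,003,200.

$2,003,000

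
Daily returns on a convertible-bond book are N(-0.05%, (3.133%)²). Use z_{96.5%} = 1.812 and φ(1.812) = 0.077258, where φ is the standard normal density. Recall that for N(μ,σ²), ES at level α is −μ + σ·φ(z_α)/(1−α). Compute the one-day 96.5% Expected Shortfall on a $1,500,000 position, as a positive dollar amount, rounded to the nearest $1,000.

$104,000

Tail multiplier: φ(z)/(1−α) = 0.077258 / 0.035 = 2.207.
ES = −(-0.05%) + 3.133% × 2.207 = 6.965%.
On $1,500,000: 0.06965 × $1,500,000 = $104,475.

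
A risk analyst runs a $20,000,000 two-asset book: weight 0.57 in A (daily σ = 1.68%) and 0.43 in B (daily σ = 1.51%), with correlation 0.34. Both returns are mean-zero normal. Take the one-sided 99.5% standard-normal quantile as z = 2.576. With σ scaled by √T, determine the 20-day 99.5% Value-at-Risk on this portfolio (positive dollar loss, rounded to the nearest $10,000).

$3,060,000

σ_p = √(0.57²·1.68² + 0.43²·1.51² + 2·0.34·0.57·0.43·1.68·1.51) = 1.327%.
σ_{20d} = 1.327% × √20 = 5.935%.
VaR = 2.576 × 5.935% = 15.289%; on $20,000,000 that is $3,057,800.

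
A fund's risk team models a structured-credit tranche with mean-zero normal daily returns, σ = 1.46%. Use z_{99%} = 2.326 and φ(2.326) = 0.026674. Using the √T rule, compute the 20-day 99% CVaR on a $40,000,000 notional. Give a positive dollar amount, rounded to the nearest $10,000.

σ_{20d} = 1.46% × √20 = 6.529%.
ES multiplier = φ(z)/(1−α) = 0.026674/0.01 = 2.667.
ES = 6.529% × 2.667 = 17.413%; on $40,000,000: $6,965,200.

$6,970,000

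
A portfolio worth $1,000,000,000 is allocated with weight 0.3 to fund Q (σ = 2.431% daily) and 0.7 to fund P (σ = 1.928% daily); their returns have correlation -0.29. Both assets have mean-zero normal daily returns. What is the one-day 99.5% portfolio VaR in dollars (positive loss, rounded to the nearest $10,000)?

$34,390,000

σ_p² = 0.3²·2.431² + 0.7²·1.928² + 2·-0.29·0.3·0.7·2.431·1.928 = 1.7824 (%²).
σ_p = √1.7824 = 1.335%.
At 99.5%, z = 2.576.
VaR = 2.576 × 1.335% = 3.439%; on $1,000,000,000 that is $34,390,000.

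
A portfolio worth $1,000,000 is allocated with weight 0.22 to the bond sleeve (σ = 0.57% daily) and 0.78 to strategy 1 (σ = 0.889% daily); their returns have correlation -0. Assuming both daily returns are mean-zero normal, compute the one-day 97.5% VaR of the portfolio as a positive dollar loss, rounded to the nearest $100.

$13,800

σ_p² = 0.22²·0.57² + 0.78²·0.889² + 2·-0·0.22·0.78·0.57·0.889 = 0.4966 (%²).
σ_p = √0.4966 = 0.705%.
At 97.5%, z = 1.960.
VaR = 1.960 × 0.705% = 1.382%; on $1,000,000 that is $13,820.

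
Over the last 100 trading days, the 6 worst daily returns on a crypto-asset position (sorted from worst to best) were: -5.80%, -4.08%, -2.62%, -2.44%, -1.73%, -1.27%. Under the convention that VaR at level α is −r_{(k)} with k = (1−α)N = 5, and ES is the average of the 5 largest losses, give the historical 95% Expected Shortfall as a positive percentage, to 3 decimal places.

3.334%

The 5 worst returns sum to -16.67%.
ES = −(-16.67%) / 5 = 3.334%.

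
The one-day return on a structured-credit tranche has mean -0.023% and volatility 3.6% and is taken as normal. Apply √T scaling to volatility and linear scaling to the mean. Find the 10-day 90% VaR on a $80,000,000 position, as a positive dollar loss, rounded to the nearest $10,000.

At 90%, z = 1.282.
σ_{10d} = 3.6% × √10 = 11.384%; μ_{10d} = 10 × -0.023% = -0.230%.
VaR = −(-0.230%) + 1.282 × 11.384% = 14.824%.
On $80,000,000: 0.14824 × $80,000,000 = $11,859,200.

$11,860,000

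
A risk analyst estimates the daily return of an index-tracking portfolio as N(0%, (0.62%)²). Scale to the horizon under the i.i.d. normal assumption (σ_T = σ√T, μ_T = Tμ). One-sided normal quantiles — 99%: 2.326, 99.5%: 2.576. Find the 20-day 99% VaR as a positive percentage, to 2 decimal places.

6.45%

σ_{20d} = 0.62% × √20 = 2.773%.
VaR = 2.326 × 2.773% = 6.450%.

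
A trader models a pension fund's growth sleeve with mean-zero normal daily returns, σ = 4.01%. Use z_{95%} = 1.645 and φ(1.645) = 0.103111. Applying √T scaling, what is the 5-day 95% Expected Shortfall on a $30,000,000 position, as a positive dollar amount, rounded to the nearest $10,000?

σ_{5d} = 4.01% × √5 = 8.967%.
ES multiplier = φ(z)/(1−α) = 0.103111/0.05 = 2.062.
ES = 8.967% × 2.062 = 18.490%; on $30,000,000: $5,547,000.

$5,550,000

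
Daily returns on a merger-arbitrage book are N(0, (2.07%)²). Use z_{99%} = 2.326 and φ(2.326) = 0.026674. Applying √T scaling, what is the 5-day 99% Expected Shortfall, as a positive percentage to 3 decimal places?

σ_{5d} = 2.07% × √5 = 4.629%.
ES multiplier = φ(z)/(1−α) = 0.026674/0.01 = 2.667.
ES = 4.629% × 2.667 = 12.346%.

12.346%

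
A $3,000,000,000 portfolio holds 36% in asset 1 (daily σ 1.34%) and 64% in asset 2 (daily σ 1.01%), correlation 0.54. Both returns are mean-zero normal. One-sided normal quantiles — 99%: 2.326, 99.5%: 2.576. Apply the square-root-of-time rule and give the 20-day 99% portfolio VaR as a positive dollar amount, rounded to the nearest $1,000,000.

$310,000,000

σ_p = √(0.36²·1.34² + 0.64²·1.01² + 2·0.54·0.36·0.64·1.34·1.01) = 0.994%.
σ_{20d} = 0.994% × √20 = 4.445%.
VaR = 2.326 × 4.445% = 10.339%; on $3,000,000,000 that is $310,170,000.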